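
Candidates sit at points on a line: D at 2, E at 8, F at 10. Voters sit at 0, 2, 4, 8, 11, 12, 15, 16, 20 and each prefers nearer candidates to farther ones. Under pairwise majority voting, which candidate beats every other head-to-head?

With single-peaked preferences on a line, the Condorcet winner is the candidate closest to the median voter.
The median voter (position 11) is closest to F at 10.
Check: F vs E — voters closer to F: 5 of 9.

F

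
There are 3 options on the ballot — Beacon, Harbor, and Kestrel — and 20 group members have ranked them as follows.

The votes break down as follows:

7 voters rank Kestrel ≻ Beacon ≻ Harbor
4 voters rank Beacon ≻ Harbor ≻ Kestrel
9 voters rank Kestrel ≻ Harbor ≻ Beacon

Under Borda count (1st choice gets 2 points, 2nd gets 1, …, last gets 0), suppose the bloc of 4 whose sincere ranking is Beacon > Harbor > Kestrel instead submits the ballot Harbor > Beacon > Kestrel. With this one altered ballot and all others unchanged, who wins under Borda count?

Kestrel

Borda totals with the altered ballot: Beacon 11, Harbor 17, Kestrel 32.
The winner is unchanged: still Kestrel.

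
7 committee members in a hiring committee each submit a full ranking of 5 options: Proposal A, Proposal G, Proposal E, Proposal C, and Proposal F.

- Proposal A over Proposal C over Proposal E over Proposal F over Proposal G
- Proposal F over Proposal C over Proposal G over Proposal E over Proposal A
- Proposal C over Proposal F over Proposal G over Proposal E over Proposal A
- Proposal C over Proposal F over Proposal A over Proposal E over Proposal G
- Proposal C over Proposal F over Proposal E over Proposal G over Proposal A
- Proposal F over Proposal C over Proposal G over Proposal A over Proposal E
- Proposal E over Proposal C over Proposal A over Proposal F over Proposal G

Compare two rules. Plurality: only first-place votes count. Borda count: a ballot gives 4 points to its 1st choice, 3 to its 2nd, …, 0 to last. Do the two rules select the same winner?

Plurality first-place counts: Proposal A 1, Proposal G 0, Proposal E 1, Proposal C 3, Proposal F 2 → Proposal C.
Borda totals: Proposal A 9, Proposal G 7, Proposal E 11, Proposal C 24, Proposal F 19 → Proposal C.
The two rules agree on Proposal C.

Yes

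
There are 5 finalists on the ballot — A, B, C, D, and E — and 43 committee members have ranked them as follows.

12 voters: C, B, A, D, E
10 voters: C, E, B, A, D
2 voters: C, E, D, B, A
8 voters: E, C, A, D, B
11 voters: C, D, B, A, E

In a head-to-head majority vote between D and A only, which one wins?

A

Ballots ranking D above A: 2+11 = 13.
Ballots ranking A above D: 12+10+8 = 30.
A wins the head-to-head, 30–13.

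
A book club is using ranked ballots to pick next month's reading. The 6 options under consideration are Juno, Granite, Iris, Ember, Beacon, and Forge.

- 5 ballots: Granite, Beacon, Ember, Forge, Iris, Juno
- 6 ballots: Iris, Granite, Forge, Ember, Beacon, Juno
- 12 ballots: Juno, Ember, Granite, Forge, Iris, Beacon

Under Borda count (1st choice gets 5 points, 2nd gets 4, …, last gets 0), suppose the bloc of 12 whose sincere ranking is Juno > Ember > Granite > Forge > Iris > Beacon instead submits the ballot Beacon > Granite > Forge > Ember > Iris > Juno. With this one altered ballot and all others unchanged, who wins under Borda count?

Granite

Borda totals with the altered ballot: Juno 0, Granite 97, Iris 47, Ember 51, Beacon 86, Forge 64.
The winner is unchanged: still Granite.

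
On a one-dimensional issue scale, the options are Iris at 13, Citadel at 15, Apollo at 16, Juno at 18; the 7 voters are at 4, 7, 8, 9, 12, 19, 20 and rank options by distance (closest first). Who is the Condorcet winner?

Iris

With single-peaked preferences on a line, the Condorcet winner is the candidate closest to the median voter.
The median voter (position 9) is closest to Iris at 13.
Check: Iris vs Juno — voters closer to Iris: 5 of 7.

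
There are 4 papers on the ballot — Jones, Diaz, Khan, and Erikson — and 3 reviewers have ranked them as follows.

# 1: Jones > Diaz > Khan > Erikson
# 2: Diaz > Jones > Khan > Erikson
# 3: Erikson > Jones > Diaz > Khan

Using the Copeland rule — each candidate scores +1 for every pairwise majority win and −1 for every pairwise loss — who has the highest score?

Jones

Pairwise results:
  Jones vs Diaz: Jones wins 2–1.
  Jones vs Khan: Jones wins 3–0.
  Jones vs Erikson: Jones wins 2–1.
  Diaz vs Khan: Diaz wins 3–0.
  Diaz vs Erikson: Diaz wins 2–1.
  Khan vs Erikson: Khan wins 2–1.
Copeland scores (wins − losses):
  Jones: 3 − 0 = 3
  Diaz: 2 − 1 = 1
  Khan: 1 − 2 = -1
  Erikson: 0 − 3 = -3
Jones has the best Copeland score.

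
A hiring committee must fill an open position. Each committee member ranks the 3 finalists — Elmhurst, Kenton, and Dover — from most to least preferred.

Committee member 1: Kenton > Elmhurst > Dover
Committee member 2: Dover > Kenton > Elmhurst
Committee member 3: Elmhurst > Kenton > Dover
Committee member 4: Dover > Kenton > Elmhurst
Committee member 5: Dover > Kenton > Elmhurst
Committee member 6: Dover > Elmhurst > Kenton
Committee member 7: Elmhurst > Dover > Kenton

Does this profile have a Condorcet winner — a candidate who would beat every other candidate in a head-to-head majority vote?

Head-to-head results (7 voters total):
Elmhurst vs Kenton: Kenton wins 4–3.
Elmhurst vs Dover: Dover wins 4–3.
Kenton vs Dover: Dover wins 5–2.
Dover beats each rival — Elmhurst (4–3), Kenton (5–2) — so Dover is the Condorcet winner.

Yes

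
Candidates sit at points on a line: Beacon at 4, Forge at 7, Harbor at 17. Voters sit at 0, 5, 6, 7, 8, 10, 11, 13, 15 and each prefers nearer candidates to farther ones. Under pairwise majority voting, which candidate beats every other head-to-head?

With single-peaked preferences on a line, the Condorcet winner is the candidate closest to the median voter.
The median voter (position 8) is closest to Forge at 7.
Check: Forge vs Beacon — voters closer to Forge: 7 of 9.

Forge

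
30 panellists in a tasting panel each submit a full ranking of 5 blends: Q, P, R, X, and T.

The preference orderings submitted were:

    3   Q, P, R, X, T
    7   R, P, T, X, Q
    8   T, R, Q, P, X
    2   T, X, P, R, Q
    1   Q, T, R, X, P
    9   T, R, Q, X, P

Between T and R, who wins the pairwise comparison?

T

Ballots ranking T above R: 8+2+1+9 = 20.
Ballots ranking R above T: 3+7 = 10.
T wins the head-to-head, 20–10.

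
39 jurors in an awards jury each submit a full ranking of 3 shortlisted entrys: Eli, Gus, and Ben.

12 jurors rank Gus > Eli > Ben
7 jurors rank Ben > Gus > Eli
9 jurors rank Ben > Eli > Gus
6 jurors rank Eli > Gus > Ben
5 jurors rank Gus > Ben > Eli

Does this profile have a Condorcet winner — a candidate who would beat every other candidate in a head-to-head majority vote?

Head-to-head results (39 voters total):
Eli vs Gus: Gus wins 24–15.
Eli vs Ben: Ben wins 21–18.
Gus vs Ben: Gus wins 23–16.
Gus beats each rival — Eli (24–15), Ben (23–16) — so Gus is the Condorcet winner.

Yes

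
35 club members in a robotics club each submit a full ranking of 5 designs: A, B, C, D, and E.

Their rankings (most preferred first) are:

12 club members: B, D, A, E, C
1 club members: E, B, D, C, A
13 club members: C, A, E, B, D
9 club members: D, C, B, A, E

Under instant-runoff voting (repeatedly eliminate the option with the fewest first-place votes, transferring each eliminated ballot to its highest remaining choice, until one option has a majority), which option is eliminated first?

A

Round 1: C 13, B 12, D 9, E 1, A 0. A has the fewest and is eliminated.
Round 2: C 13, B 12, D 9, E 1. E has the fewest and is eliminated.
Round 3: B 13, C 13, D 9. D has the fewest and is eliminated.
Round 4: C 22, B 13. C has a majority.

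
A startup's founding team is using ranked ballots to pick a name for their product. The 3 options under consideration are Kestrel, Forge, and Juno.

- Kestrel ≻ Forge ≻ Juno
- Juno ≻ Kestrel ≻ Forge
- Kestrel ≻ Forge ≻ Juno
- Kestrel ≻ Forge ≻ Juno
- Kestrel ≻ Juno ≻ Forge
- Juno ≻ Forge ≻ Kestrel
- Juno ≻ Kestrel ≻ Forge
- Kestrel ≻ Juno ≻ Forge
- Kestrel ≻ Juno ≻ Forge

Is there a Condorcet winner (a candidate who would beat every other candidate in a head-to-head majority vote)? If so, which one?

Kestrel

Head-to-head results (9 voters total):
Kestrel vs Forge: Kestrel wins 8–1.
Kestrel vs Juno: Kestrel wins 6–3.
Forge vs Juno: Juno wins 6–3.
Kestrel beats each rival — Forge (8–1), Juno (6–3) — so Kestrel is the Condorcet winner.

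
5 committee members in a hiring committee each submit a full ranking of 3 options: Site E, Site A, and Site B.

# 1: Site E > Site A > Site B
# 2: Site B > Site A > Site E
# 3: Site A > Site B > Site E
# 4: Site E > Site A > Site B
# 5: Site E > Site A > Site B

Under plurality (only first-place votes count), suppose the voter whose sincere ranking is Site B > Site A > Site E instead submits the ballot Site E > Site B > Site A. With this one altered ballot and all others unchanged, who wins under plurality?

First-place totals with the altered ballot: Site E 4, Site A 1, Site B 0.
The winner is unchanged: still Site E.

Site E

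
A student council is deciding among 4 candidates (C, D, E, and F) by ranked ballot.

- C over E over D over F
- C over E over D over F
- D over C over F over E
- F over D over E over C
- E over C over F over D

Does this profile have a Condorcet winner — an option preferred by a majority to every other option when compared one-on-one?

Head-to-head results (5 voters total):
C vs D: C wins 3–2.
C vs E: C wins 3–2.
C vs F: C wins 4–1.
D vs E: E wins 3–2.
D vs F: D wins 3–2.
E vs F: E wins 3–2.
C beats each rival — D (3–2), E (3–2), F (4–1) — so C is the Condorcet winner.

Yes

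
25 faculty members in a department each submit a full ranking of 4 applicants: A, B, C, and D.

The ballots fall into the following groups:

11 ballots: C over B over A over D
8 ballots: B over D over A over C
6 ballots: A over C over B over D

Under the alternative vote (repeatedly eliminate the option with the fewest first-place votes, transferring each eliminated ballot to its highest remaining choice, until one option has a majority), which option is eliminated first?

D

Round 1: C 11, B 8, A 6, D 0. D has the fewest and is eliminated.
Round 2: C 11, B 8, A 6. A has the fewest and is eliminated.
Round 3: C 17, B 8. C has a majority.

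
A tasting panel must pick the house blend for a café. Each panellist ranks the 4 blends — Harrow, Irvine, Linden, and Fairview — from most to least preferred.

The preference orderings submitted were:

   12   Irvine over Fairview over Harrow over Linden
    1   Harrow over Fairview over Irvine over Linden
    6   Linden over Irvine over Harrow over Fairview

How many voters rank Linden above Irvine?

Ballots ranking Linden above Irvine: 6.
Ballots ranking Irvine above Linden: 12+1 = 13.
So 6 of 19 voters prefer Linden to Irvine.

6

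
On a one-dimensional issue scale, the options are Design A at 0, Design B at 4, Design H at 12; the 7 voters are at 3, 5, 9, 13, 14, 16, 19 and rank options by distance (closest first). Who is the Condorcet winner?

With single-peaked preferences on a line, the Condorcet winner is the candidate closest to the median voter.
The median voter (position 13) is closest to Design H at 12.
Check: Design H vs Design B — voters closer to Design H: 5 of 7.

Design H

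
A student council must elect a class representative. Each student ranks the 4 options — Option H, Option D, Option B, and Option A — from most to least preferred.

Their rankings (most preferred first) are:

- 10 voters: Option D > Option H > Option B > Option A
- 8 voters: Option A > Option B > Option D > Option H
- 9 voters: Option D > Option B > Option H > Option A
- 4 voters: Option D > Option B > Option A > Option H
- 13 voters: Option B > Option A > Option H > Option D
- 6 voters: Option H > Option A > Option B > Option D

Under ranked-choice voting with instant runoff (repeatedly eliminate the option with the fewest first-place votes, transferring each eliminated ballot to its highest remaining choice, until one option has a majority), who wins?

Option A

Round 1: Option D 23, Option B 13, Option A 8, Option H 6. Option H has the fewest and is eliminated.
Round 2: Option D 23, Option A 14, Option B 13. Option B has the fewest and is eliminated.
Round 3: Option A 27, Option D 23. Option A has a majority.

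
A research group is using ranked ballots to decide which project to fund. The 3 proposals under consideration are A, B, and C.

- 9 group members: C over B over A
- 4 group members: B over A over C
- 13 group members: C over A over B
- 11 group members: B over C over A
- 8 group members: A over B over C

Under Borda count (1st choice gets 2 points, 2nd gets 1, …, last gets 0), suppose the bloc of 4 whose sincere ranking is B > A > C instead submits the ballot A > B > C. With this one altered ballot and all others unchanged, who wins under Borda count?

C

Borda totals with the altered ballot: A 37, B 43, C 55.
The winner is unchanged: still C.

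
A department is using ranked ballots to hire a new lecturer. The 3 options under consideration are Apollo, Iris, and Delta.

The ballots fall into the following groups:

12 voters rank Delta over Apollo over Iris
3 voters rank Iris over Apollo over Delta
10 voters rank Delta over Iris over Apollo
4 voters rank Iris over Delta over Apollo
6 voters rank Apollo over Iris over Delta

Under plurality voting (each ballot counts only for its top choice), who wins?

Delta

First-place vote totals:
  Apollo: 6
  Iris: 7
  Delta: 22
Delta has the most first-place votes.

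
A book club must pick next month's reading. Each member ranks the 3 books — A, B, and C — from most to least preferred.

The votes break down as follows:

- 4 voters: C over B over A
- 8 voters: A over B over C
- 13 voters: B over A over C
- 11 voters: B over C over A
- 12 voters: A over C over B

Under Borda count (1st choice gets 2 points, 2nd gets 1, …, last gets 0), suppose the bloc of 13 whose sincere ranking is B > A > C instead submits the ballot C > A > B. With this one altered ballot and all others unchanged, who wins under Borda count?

Borda totals with the altered ballot: A 53, B 34, C 57.
The switch changes the winner from B to C.

C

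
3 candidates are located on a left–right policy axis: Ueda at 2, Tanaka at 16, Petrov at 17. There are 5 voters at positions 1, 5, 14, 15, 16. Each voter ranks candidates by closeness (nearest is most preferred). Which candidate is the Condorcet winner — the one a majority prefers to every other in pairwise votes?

With single-peaked preferences on a line, the Condorcet winner is the candidate closest to the median voter.
The median voter (position 14) is closest to Tanaka at 16.
Check: Tanaka vs Ueda — voters closer to Tanaka: 3 of 5.

Tanaka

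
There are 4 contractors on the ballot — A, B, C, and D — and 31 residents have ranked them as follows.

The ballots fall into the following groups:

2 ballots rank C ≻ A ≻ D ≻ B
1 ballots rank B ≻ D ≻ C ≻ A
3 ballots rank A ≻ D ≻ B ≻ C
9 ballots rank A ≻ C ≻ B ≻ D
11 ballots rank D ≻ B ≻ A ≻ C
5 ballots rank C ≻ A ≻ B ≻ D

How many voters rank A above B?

Ballots ranking A above B: 2+3+9+5 = 19.
Ballots ranking B above A: 1+11 = 12.
So 19 of 31 voters prefer A to B.

19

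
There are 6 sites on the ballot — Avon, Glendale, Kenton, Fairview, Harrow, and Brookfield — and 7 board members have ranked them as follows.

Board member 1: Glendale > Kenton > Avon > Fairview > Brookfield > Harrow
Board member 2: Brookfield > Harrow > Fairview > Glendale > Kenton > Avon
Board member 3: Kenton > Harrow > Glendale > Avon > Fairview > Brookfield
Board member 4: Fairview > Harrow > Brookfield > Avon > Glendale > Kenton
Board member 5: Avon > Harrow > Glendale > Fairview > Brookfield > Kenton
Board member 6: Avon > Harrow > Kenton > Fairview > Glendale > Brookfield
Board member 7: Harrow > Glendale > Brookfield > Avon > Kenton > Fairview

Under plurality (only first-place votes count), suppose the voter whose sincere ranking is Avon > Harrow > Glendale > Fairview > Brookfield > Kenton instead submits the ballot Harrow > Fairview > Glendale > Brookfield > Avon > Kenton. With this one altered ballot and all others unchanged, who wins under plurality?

Harrow

First-place totals with the altered ballot: Avon 1, Glendale 1, Kenton 1, Fairview 1, Harrow 2, Brookfield 1.
The switch changes the winner from Avon to Harrow.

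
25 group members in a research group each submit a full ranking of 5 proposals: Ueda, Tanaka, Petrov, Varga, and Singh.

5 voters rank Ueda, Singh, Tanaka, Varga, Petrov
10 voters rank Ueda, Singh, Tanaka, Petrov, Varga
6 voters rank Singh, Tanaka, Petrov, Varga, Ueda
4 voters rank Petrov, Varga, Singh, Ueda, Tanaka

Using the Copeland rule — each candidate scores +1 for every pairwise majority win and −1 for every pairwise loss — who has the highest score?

Ueda

Pairwise results:
  Ueda vs Tanaka: Ueda wins 19–6.
  Ueda vs Petrov: Ueda wins 15–10.
  Ueda vs Varga: Ueda wins 15–10.
  Ueda vs Singh: Ueda wins 15–10.
  Tanaka vs Petrov: Tanaka wins 21–4.
  Tanaka vs Varga: Tanaka wins 21–4.
  Tanaka vs Singh: Singh wins 25–0.
  Petrov vs Varga: Petrov wins 20–5.
  Petrov vs Singh: Singh wins 21–4.
  Varga vs Singh: Singh wins 21–4.
Copeland scores (wins − losses):
  Ueda: 4 − 0 = 4
  Tanaka: 2 − 2 = 0
  Petrov: 1 − 3 = -2
  Varga: 0 − 4 = -4
  Singh: 3 − 1 = 2
Ueda has the best Copeland score.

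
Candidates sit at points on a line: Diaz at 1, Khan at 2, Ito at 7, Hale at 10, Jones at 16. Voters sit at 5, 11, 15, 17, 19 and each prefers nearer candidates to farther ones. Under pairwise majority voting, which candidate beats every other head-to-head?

Jones

With single-peaked preferences on a line, the Condorcet winner is the candidate closest to the median voter.
The median voter (position 15) is closest to Jones at 16.
Check: Jones vs Ito — voters closer to Jones: 3 of 5.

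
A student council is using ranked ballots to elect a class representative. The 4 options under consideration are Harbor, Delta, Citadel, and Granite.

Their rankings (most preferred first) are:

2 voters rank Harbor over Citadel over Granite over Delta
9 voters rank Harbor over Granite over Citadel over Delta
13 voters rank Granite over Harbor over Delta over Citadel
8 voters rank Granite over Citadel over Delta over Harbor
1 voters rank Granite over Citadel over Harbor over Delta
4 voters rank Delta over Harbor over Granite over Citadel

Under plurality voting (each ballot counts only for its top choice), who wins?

First-place vote totals:
  Harbor: 11
  Delta: 4
  Citadel: 0
  Granite: 22
Granite has the most first-place votes.

Granite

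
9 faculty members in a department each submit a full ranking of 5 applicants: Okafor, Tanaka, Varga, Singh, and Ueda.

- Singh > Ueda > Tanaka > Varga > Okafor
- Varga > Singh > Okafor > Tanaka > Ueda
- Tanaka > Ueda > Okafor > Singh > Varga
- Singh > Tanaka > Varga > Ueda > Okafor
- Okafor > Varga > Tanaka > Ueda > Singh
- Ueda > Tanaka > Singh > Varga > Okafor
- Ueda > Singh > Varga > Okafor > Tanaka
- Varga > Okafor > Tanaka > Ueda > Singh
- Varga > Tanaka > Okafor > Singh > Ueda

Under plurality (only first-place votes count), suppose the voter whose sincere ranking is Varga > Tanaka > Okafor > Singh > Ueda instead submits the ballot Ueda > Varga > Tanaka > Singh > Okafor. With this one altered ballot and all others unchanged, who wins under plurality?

Ueda

First-place totals with the altered ballot: Okafor 1, Tanaka 1, Varga 2, Singh 2, Ueda 3.
The switch changes the winner from Varga to Ueda.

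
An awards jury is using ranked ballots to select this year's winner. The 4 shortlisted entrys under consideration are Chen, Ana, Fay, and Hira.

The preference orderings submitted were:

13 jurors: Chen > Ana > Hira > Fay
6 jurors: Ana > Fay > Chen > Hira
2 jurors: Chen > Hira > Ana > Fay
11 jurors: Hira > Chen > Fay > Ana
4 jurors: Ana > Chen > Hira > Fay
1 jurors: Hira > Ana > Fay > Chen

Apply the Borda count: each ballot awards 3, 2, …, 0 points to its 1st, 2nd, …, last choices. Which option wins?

Borda scores:
  Chen: 13·3 + 6·1 + 2·3 + 11·2 + 4·2 + 0 = 81
  Ana: 13·2 + 6·3 + 2·1 + 11·0 + 4·3 + 2 = 60
  Fay: 13·0 + 6·2 + 2·0 + 11·1 + 4·0 + 1 = 24
  Hira: 13·1 + 6·0 + 2·2 + 11·3 + 4·1 + 3 = 57
Chen has the highest total.

Chen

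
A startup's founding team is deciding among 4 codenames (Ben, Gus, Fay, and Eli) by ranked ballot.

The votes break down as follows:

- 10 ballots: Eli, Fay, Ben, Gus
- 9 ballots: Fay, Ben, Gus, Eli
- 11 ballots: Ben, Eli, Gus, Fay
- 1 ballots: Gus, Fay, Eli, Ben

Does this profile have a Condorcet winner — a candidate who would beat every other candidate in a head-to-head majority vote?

No

Head-to-head results (31 voters total):
Ben vs Gus: Ben wins 30–1.
Ben vs Fay: Fay wins 20–11.
Ben vs Eli: Ben wins 20–11.
Gus vs Fay: Fay wins 19–12.
Gus vs Eli: Eli wins 21–10.
Fay vs Eli: Eli wins 21–10.
No candidate beats all others: Ben beats Eli beats Fay beats Ben, a majority cycle.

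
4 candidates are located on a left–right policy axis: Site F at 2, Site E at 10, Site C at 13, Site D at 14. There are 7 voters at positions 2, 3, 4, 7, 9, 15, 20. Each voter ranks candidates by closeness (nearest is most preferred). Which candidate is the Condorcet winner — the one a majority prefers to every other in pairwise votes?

Site E

With single-peaked preferences on a line, the Condorcet winner is the candidate closest to the median voter.
The median voter (position 7) is closest to Site E at 10.
Check: Site E vs Site D — voters closer to Site E: 5 of 7.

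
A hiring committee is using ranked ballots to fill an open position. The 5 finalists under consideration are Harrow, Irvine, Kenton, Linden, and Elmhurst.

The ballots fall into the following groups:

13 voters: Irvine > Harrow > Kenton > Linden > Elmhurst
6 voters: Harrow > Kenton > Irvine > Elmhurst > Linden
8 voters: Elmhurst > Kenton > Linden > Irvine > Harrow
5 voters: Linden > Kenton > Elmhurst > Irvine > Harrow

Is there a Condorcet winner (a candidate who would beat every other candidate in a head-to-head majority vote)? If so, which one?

None — there is no Condorcet winner

Head-to-head results (32 voters total):
Harrow vs Irvine: Irvine wins 26–6.
Harrow vs Kenton: Harrow wins 19–13.
Harrow vs Linden: Harrow wins 19–13.
Harrow vs Elmhurst: Harrow wins 19–13.
Irvine vs Kenton: Kenton wins 19–13.
Irvine vs Linden: Irvine wins 19–13.
Irvine vs Elmhurst: Irvine wins 19–13.
Kenton vs Linden: Kenton wins 27–5.
Kenton vs Elmhurst: Kenton wins 24–8.
Linden vs Elmhurst: Linden wins 18–14.
No candidate beats all others: Harrow beats Kenton beats Irvine beats Harrow, a majority cycle.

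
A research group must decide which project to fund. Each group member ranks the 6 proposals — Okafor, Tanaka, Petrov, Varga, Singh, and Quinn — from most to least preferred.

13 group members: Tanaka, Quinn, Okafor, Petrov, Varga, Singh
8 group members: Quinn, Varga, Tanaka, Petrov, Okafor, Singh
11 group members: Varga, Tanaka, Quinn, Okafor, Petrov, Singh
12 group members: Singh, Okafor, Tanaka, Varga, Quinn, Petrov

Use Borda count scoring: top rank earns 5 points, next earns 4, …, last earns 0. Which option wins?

Borda scores:
  Okafor: 13·3 + 8·1 + 11·2 + 12·4 = 117
  Tanaka: 13·5 + 8·3 + 11·4 + 12·3 = 169
  Petrov: 13·2 + 8·2 + 11·1 + 12·0 = 53
  Varga: 13·1 + 8·4 + 11·5 + 12·2 = 124
  Singh: 13·0 + 8·0 + 11·0 + 12·5 = 60
  Quinn: 13·4 + 8·5 + 11·3 + 12·1 = 137
Tanaka has the highest total.

Tanaka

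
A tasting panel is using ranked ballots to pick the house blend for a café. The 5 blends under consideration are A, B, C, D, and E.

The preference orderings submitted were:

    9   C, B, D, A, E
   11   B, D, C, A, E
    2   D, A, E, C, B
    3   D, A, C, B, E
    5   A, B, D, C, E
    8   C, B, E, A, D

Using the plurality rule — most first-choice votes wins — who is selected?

C

First-place vote totals:
  A: 5
  B: 11
  C: 17
  D: 5
  E: 0
C has the most first-place votes.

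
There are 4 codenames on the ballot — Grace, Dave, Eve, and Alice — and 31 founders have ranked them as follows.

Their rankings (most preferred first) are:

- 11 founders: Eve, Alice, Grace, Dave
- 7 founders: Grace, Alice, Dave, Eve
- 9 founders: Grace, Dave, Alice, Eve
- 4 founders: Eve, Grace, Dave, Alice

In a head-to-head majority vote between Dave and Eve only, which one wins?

Ballots ranking Dave above Eve: 7+9 = 16.
Ballots ranking Eve above Dave: 11+4 = 15.
Dave wins the head-to-head, 16–15.

Dave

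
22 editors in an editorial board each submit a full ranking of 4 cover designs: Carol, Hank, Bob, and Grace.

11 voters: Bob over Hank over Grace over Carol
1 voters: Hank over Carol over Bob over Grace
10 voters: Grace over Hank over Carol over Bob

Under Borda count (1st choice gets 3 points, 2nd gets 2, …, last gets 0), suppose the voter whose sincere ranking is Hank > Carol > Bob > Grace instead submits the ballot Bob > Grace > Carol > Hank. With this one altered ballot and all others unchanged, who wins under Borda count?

Grace

Borda totals with the altered ballot: Carol 11, Hank 42, Bob 36, Grace 43.
The switch changes the winner from Hank to Grace.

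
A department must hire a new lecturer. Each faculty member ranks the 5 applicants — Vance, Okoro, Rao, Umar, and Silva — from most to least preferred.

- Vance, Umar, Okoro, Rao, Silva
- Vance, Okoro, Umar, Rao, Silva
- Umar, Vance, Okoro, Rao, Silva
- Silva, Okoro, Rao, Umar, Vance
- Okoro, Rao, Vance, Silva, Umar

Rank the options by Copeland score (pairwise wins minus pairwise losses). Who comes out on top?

Pairwise results:
  Vance vs Okoro: Vance wins 3–2.
  Vance vs Rao: Vance wins 3–2.
  Vance vs Umar: Vance wins 3–2.
  Vance vs Silva: Vance wins 4–1.
  Okoro vs Rao: Okoro wins 5–0.
  Okoro vs Umar: Okoro wins 3–2.
  Okoro vs Silva: Okoro wins 4–1.
  Rao vs Umar: Umar wins 3–2.
  Rao vs Silva: Rao wins 4–1.
  Umar vs Silva: Umar wins 3–2.
Copeland scores (wins − losses):
  Vance: 4 − 0 = 4
  Okoro: 3 − 1 = 2
  Rao: 1 − 3 = -2
  Umar: 2 − 2 = 0
  Silva: 0 − 4 = -4
Vance has the best Copeland score.

Vance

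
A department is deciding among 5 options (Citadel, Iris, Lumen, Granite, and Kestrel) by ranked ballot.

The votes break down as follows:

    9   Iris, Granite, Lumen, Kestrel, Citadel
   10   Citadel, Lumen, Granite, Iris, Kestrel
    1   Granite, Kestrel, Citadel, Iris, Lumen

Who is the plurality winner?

Citadel

First-place vote totals:
  Citadel: 10
  Iris: 9
  Lumen: 0
  Granite: 1
  Kestrel: 0
Citadel has the most first-place votes.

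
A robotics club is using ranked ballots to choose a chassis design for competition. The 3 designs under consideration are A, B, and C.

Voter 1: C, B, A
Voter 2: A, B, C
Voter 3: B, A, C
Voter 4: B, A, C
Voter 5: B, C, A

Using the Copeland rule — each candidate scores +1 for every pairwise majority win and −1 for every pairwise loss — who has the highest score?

Pairwise results:
  A vs B: B wins 4–1.
  A vs C: A wins 3–2.
  B vs C: B wins 4–1.
Copeland scores (wins − losses):
  A: 1 − 1 = 0
  B: 2 − 0 = 2
  C: 0 − 2 = -2
B has the best Copeland score.

B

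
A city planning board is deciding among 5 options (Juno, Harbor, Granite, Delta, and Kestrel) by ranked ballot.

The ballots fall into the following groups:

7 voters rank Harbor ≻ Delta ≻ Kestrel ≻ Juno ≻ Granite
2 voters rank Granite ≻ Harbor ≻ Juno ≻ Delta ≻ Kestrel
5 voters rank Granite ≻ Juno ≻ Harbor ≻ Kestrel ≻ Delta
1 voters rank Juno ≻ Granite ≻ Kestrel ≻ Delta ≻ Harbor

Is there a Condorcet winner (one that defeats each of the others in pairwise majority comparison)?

Head-to-head results (15 voters total):
Juno vs Harbor: Harbor wins 9–6.
Juno vs Granite: Juno wins 8–7.
Juno vs Delta: Juno wins 8–7.
Juno vs Kestrel: Juno wins 8–7.
Harbor vs Granite: Granite wins 8–7.
Harbor vs Delta: Harbor wins 14–1.
Harbor vs Kestrel: Harbor wins 14–1.
Granite vs Delta: Granite wins 8–7.
Granite vs Kestrel: Granite wins 8–7.
Delta vs Kestrel: Delta wins 9–6.
No candidate beats all others: Juno beats Granite beats Harbor beats Juno, a majority cycle.

No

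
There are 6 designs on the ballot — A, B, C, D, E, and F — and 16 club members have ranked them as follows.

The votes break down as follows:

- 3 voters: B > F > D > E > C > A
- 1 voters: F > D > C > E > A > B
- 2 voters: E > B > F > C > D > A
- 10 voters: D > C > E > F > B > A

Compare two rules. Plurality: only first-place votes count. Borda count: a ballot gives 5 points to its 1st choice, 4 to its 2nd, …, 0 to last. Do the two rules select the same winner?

Plurality first-place counts: A 0, B 3, C 0, D 10, E 2, F 1 → D.
Borda totals: A 1, B 33, C 50, D 65, E 48, F 43 → D.
The two rules agree on D.

Yes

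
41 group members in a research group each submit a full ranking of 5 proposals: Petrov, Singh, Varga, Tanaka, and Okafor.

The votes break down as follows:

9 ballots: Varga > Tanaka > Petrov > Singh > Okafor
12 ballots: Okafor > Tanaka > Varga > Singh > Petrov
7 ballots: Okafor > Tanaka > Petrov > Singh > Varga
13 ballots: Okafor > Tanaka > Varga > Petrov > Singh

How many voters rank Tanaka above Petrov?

Ballots ranking Tanaka above Petrov: 9+12+7+13 = 41.
Ballots ranking Petrov above Tanaka: 0.
So 41 of 41 voters prefer Tanaka to Petrov.

41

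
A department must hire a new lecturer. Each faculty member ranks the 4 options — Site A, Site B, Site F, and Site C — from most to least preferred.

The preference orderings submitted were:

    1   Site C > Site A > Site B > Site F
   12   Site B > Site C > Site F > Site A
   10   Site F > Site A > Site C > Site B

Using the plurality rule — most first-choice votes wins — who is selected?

First-place vote totals:
  Site A: 0
  Site B: 12
  Site F: 10
  Site C: 1
Site B has the most first-place votes.

Site B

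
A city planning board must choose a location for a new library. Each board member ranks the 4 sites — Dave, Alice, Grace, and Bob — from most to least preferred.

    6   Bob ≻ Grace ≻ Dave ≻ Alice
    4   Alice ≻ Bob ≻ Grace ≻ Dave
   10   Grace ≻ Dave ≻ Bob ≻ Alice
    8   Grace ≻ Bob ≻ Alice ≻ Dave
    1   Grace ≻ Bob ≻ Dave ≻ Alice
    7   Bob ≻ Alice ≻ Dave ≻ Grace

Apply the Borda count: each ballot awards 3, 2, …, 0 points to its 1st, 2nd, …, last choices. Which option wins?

Borda scores:
  Dave: 6·1 + 4·0 + 10·2 + 8·0 + 1 + 7·1 = 34
  Alice: 6·0 + 4·3 + 10·0 + 8·1 + 0 + 7·2 = 34
  Grace: 6·2 + 4·1 + 10·3 + 8·3 + 3 + 7·0 = 73
  Bob: 6·3 + 4·2 + 10·1 + 8·2 + 2 + 7·3 = 75
Bob has the highest total.

Bob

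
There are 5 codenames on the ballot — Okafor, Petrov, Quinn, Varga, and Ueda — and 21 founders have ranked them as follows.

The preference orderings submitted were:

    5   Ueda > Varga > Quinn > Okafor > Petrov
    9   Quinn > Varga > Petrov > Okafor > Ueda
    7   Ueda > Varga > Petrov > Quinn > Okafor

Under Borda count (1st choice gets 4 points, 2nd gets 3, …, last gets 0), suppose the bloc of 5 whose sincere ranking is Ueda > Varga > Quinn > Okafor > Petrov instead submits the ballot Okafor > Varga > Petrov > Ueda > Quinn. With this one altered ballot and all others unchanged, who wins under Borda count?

Varga

Borda totals with the altered ballot: Okafor 29, Petrov 42, Quinn 43, Varga 63, Ueda 33.
The winner is unchanged: still Varga.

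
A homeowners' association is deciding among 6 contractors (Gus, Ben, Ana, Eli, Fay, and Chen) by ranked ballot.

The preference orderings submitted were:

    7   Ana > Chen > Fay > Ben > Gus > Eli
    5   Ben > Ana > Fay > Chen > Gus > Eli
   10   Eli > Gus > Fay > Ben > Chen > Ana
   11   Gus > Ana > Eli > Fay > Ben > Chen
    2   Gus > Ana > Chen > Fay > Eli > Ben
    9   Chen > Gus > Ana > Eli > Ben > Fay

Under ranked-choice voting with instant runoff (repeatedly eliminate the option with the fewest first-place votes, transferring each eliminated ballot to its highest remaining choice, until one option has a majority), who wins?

Gus

Round 1: Gus 13, Eli 10, Chen 9, Ana 7, Ben 5, Fay 0. Fay has the fewest and is eliminated.
Round 2: Gus 13, Eli 10, Chen 9, Ana 7, Ben 5. Ben has the fewest and is eliminated.
Round 3: Gus 13, Ana 12, Eli 10, Chen 9. Chen has the fewest and is eliminated.
Round 4: Gus 22, Ana 12, Eli 10. Eli has the fewest and is eliminated.
Round 5: Gus 32, Ana 12. Gus has a majority.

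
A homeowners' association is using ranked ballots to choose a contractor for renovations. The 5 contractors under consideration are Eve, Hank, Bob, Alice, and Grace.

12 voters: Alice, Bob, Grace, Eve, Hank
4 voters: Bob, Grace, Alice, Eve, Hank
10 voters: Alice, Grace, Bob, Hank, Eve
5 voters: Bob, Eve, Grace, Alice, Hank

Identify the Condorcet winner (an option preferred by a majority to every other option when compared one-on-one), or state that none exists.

Alice

Head-to-head results (31 voters total):
Eve vs Hank: Eve wins 21–10.
Eve vs Bob: Bob wins 31–0.
Eve vs Alice: Alice wins 26–5.
Eve vs Grace: Grace wins 26–5.
Hank vs Bob: Bob wins 31–0.
Hank vs Alice: Alice wins 31–0.
Hank vs Grace: Grace wins 31–0.
Bob vs Alice: Alice wins 22–9.
Bob vs Grace: Bob wins 21–10.
Alice vs Grace: Alice wins 22–9.
Alice beats each rival — Eve (26–5), Hank (31–0), Bob (22–9), Grace (22–9) — so Alice is the Condorcet winner.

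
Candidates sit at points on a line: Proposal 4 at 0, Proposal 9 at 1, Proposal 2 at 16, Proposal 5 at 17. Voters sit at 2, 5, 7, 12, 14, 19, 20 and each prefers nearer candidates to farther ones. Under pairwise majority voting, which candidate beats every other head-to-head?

Proposal 2

With single-peaked preferences on a line, the Condorcet winner is the candidate closest to the median voter.
The median voter (position 12) is closest to Proposal 2 at 16.
Check: Proposal 2 vs Proposal 9 — voters closer to Proposal 2: 4 of 7.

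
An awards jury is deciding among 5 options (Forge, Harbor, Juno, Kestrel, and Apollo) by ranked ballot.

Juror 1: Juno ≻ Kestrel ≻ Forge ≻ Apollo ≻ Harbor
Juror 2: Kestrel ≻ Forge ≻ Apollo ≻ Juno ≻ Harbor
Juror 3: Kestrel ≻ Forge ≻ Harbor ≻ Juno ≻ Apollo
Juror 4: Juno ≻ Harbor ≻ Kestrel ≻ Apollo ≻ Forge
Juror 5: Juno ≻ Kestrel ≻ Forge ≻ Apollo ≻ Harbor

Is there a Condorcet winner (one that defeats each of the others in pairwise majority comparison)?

Yes

Head-to-head results (5 voters total):
Forge vs Harbor: Forge wins 4–1.
Forge vs Juno: Juno wins 3–2.
Forge vs Kestrel: Kestrel wins 5–0.
Forge vs Apollo: Forge wins 4–1.
Harbor vs Juno: Juno wins 4–1.
Harbor vs Kestrel: Kestrel wins 4–1.
Harbor vs Apollo: Apollo wins 3–2.
Juno vs Kestrel: Juno wins 3–2.
Juno vs Apollo: Juno wins 4–1.
Kestrel vs Apollo: Kestrel wins 5–0.
Juno beats each rival — Forge (3–2), Harbor (4–1), Kestrel (3–2), Apollo (4–1) — so Juno is the Condorcet winner.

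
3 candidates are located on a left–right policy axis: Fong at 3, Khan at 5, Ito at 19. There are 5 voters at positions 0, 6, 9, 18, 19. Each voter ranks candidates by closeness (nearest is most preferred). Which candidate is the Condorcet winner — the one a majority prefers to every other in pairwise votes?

With single-peaked preferences on a line, the Condorcet winner is the candidate closest to the median voter.
The median voter (position 9) is closest to Khan at 5.
Check: Khan vs Fong — voters closer to Khan: 4 of 5.

Khan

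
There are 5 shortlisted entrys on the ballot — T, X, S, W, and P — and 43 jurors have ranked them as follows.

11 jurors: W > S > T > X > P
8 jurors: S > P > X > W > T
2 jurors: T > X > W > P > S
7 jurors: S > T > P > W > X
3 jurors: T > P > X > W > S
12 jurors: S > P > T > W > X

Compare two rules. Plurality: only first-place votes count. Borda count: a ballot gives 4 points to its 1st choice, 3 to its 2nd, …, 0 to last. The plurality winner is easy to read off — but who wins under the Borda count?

Plurality first-place counts: T 5, X 0, S 27, W 11, P 0 → S.
Borda totals: T 87, X 39, S 141, W 78, P 85 → S.

S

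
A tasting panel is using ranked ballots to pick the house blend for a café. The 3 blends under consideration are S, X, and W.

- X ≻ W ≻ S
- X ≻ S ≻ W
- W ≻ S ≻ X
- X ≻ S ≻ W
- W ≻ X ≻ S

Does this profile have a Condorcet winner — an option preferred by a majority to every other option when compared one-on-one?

Head-to-head results (5 voters total):
S vs X: X wins 4–1.
S vs W: W wins 3–2.
X vs W: X wins 3–2.
X beats each rival — S (4–1), W (3–2) — so X is the Condorcet winner.

Yes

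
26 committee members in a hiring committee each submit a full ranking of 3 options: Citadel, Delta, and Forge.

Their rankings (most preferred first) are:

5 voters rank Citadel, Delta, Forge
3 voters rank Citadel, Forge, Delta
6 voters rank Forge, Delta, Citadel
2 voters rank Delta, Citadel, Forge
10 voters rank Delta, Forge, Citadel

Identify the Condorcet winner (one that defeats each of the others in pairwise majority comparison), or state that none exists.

Delta

Head-to-head results (26 voters total):
Citadel vs Delta: Delta wins 18–8.
Citadel vs Forge: Forge wins 16–10.
Delta vs Forge: Delta wins 17–9.
Delta beats each rival — Citadel (18–8), Forge (17–9) — so Delta is the Condorcet winner.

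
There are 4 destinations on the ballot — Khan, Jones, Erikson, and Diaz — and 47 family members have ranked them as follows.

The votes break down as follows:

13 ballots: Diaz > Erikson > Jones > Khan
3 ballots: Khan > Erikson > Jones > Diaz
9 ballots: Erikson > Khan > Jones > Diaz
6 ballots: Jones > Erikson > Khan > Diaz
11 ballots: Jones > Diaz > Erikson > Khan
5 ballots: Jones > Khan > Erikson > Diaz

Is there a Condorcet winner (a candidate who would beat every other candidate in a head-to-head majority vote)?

Head-to-head results (47 voters total):
Khan vs Jones: Jones wins 35–12.
Khan vs Erikson: Erikson wins 39–8.
Khan vs Diaz: Diaz wins 24–23.
Jones vs Erikson: Erikson wins 25–22.
Jones vs Diaz: Jones wins 34–13.
Erikson vs Diaz: Diaz wins 24–23.
No candidate beats all others: Jones beats Diaz beats Erikson beats Jones, a majority cycle.

No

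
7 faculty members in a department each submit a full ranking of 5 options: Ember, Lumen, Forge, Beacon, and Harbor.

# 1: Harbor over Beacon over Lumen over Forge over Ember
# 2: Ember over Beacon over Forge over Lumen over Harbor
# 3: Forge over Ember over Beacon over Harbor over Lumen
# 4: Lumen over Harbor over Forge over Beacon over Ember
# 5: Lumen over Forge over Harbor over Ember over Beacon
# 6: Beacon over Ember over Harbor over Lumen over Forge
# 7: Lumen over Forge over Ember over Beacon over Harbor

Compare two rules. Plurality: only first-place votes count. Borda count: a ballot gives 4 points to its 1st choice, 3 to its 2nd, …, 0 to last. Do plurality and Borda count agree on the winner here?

Yes

Plurality first-place counts: Ember 1, Lumen 3, Forge 1, Beacon 1, Harbor 1 → Lumen.
Borda totals: Ember 13, Lumen 16, Forge 15, Beacon 14, Harbor 12 → Lumen.
The two rules agree on Lumen.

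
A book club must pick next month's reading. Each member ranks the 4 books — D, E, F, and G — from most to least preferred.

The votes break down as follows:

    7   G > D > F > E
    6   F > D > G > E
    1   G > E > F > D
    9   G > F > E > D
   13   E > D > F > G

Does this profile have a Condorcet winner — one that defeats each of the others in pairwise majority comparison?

Head-to-head results (36 voters total):
D vs E: E wins 23–13.
D vs F: D wins 20–16.
D vs G: D wins 19–17.
E vs F: F wins 22–14.
E vs G: G wins 23–13.
F vs G: F wins 19–17.
No candidate beats all others: D beats F beats E beats D, a majority cycle.

No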